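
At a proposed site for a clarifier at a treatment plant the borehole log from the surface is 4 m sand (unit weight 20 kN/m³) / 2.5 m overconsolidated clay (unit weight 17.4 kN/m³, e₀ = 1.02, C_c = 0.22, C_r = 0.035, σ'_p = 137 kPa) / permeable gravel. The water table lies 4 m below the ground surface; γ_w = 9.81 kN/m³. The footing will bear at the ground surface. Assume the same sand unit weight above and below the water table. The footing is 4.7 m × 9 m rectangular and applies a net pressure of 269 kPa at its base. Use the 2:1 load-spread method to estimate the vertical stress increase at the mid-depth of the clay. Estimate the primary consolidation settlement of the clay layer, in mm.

Mid-depth of clay below the ground surface: z = 4 + 2.5/2 = 5.25 m.
Total vertical stress at mid-clay: σ_v = 20×4 + 17.4×1.25 = 101.75 kPa.
Pore pressure: u = 9.81×(5.25 − 4) = 12.263 kPa.
Initial effective stress: σ'_0 = σ_v − u = 101.75 − 12.263 = 89.487 kPa.
Stress increase at mid-clay by the 2:1 spreading method:
Δσ = qBL/((B+z)(L+z)) = 269×4.7×9/((4.7+5.25)(9+5.25)) = 80.252 kPa
Final effective stress: σ'_f = 89.487 + 80.252 = 169.74 kPa.
σ'_f = 169.74 > σ'_p = 137 kPa, so the stress path crosses the preconsolidation pressure — recompression up to σ'_p, then virgin compression beyond:
S_c = H/(1+e₀)·[C_r·log₁₀(σ'_p/σ'_0) + C_c·log₁₀(σ'_f/σ'_p)]
    = 2.5/2.02 × [0.035×log₁₀(137/89.487) + 0.22×log₁₀(169.74/137)]
    = 1.2376 × [0.0064736 + 0.020474] = 0.03335 m

S_c ≈ 33.4 mm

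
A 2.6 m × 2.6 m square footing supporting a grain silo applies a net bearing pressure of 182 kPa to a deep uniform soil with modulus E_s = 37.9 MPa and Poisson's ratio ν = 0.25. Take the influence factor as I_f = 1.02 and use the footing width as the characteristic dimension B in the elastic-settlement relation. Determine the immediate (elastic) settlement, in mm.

Immediate (elastic) settlement: S_e = q·B·(1−ν²)/E_s · I_f.
E_s = 37.9 MPa = 37900 kPa.
S_e = 182 × 2.6 × (1 − 0.25²) / 37900 × 1.02
    = 182 × 2.6 × 0.9375 / 37900 × 1.02
    = 0.01194 m = 11.94 mm

S_e ≈ 11.9 mm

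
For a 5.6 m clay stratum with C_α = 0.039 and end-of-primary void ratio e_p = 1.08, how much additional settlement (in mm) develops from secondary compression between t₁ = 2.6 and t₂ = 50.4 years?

S_s ≈ 135 mm

Secondary compression: S_s = C_α·H/(1+e_p)·log₁₀(t₂/t₁)
S_s = 0.039×5.6/(1+1.08)×log₁₀(50.4/2.6)
    = 0.105 × 1.287 = 0.1352 m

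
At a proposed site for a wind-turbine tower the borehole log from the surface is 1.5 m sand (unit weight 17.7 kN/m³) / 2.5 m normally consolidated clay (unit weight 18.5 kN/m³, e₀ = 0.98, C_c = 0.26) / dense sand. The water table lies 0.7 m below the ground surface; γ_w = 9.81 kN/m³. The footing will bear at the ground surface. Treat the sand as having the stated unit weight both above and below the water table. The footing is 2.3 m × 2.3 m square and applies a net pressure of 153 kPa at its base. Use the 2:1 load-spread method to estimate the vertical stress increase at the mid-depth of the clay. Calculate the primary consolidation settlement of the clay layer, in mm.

Mid-depth of clay below the ground surface: z = 1.5 + 2.5/2 = 2.75 m.
Total vertical stress at mid-clay: σ_v = 17.7×1.5 + 18.5×1.25 = 49.675 kPa.
Pore pressure: u = 9.81×(2.75 − 0.7) = 20.11 kPa.
Initial effective stress: σ'_0 = σ_v − u = 49.675 − 20.11 = 29.565 kPa.
Stress increase at mid-clay by the 2:1 spreading method:
Δσ = qBL/((B+z)(L+z)) = 153×2.3×2.3/((2.3+2.75)(2.3+2.75)) = 31.737 kPa
Final effective stress: σ'_f = σ'_0 + Δσ = 29.565 + 31.737 = 61.302 kPa.
Normally consolidated clay, so the full stress increment lies on the virgin compression line:
S_c = C_c·H/(1+e₀)·log₁₀(σ'_f/σ'_0) = 0.26×2.5/(1+0.98)×log₁₀(61.302/29.565)
    = 0.32828 × 0.3167 = 0.104 m

S_c ≈ 104 mm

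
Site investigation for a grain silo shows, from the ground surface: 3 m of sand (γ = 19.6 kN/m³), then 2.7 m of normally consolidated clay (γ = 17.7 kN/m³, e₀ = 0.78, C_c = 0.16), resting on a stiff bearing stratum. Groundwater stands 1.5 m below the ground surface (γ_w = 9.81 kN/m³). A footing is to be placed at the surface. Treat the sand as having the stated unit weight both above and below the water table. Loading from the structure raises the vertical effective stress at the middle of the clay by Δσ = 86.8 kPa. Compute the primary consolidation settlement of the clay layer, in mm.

Mid-depth of clay below the ground surface: z = 3 + 2.7/2 = 4.35 m.
Total vertical stress at mid-clay: σ_v = 19.6×3 + 17.7×1.35 = 82.695 kPa.
Pore pressure: u = 9.81×(4.35 − 1.5) = 27.959 kPa.
Initial effective stress: σ'_0 = σ_v − u = 82.695 − 27.959 = 54.736 kPa.
Final effective stress: σ'_f = σ'_0 + Δσ = 54.736 + 86.8 = 141.54 kPa.
Normally consolidated clay, so the full stress increment lies on the virgin compression line:
S_c = C_c·H/(1+e₀)·log₁₀(σ'_f/σ'_0) = 0.16×2.7/(1+0.78)×log₁₀(141.54/54.736)
    = 0.2427 × 0.41261 = 0.1001 m

S_c ≈ 100 mm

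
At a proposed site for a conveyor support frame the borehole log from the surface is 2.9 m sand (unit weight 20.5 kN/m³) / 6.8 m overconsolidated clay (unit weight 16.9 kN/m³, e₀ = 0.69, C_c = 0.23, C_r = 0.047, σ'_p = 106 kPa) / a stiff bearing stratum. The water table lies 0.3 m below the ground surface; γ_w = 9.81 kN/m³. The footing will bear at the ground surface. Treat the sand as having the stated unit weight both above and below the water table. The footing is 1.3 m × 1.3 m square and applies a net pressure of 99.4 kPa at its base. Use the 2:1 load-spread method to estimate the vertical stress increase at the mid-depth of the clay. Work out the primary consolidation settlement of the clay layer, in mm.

Mid-depth of clay below the ground surface: z = 2.9 + 6.8/2 = 6.3 m.
Total vertical stress at mid-clay: σ_v = 20.5×2.9 + 16.9×3.4 = 116.91 kPa.
Pore pressure: u = 9.81×(6.3 − 0.3) = 58.86 kPa.
Initial effective stress: σ'_0 = σ_v − u = 116.91 − 58.86 = 58.05 kPa.
Stress increase at mid-clay by the 2:1 spreading method:
Δσ = qBL/((B+z)(L+z)) = 99.4×1.3×1.3/((1.3+6.3)(1.3+6.3)) = 2.9083 kPa
Final effective stress: σ'_f = 58.05 + 2.9083 = 60.958 kPa.
σ'_f = 60.958 ≤ σ'_p = 106 kPa, so the clay remains overconsolidated and only the recompression index applies:
S_c = C_r·H/(1+e₀)·log₁₀(σ'_f/σ'_0) = 0.047×6.8/1.69×log₁₀(60.958/58.05)
    = 0.18911 × 0.021228 = 0.004015 m

S_c ≈ 4.01 mm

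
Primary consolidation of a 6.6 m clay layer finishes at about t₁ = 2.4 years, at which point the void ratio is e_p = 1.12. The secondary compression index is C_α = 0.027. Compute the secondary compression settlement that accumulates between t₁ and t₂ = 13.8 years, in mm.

S_s ≈ 63.9 mm

Secondary compression: S_s = C_α·H/(1+e_p)·log₁₀(t₂/t₁)
S_s = 0.027×6.6/(1+1.12)×log₁₀(13.8/2.4)
    = 0.08406 × 0.7597 = 0.06386 m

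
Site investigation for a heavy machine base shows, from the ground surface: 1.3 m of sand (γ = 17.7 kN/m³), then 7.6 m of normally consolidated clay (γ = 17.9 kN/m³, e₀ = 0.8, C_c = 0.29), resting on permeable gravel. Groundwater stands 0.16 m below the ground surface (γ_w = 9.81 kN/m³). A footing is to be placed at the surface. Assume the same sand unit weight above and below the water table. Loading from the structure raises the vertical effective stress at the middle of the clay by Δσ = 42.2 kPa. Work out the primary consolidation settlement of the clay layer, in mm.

Mid-depth of clay below the ground surface: z = 1.3 + 7.6/2 = 5.1 m.
Total vertical stress at mid-clay: σ_v = 17.7×1.3 + 17.9×3.8 = 91.03 kPa.
Pore pressure: u = 9.81×(5.1 − 0.16) = 48.461 kPa.
Initial effective stress: σ'_0 = σ_v − u = 91.03 − 48.461 = 42.569 kPa.
Final effective stress: σ'_f = σ'_0 + Δσ = 42.569 + 42.2 = 84.769 kPa.
Normally consolidated clay, so the full stress increment lies on the virgin compression line:
S_c = C_c·H/(1+e₀)·log₁₀(σ'_f/σ'_0) = 0.29×7.6/(1+0.8)×log₁₀(84.769/42.569)
    = 1.2244 × 0.29914 = 0.3663 m

S_c ≈ 366 mm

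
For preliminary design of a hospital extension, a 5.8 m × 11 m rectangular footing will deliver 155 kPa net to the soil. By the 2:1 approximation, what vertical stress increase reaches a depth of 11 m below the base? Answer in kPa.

Δσ_z ≈ 26.8 kPa

By the 2:1 method the load spreads at 1 horizontal : 2 vertical, so at depth z the loaded area has grown by z in each plan dimension:
Δσ = qBL/((B+z)(L+z)) = 155×5.8×11/((5.8+11)(11+11)) = 26.756 kPa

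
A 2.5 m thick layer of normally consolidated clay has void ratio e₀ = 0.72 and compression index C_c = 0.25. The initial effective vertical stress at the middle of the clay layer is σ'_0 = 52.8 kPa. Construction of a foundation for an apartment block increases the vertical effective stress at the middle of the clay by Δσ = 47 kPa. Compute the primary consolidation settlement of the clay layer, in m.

S_c ≈ 0.1 m

Final effective stress: σ'_f = σ'_0 + Δσ = 52.8 + 47 = 99.8 kPa.
Normally consolidated clay, so the full stress increment lies on the virgin compression line:
S_c = C_c·H/(1+e₀)·log₁₀(σ'_f/σ'_0) = 0.25×2.5/(1+0.72)×log₁₀(99.8/52.8)
    = 0.36337 × 0.2765 = 0.1005 m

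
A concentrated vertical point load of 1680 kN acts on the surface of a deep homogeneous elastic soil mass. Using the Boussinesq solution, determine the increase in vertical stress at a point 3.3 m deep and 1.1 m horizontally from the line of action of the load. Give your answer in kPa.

Δσ_z ≈ 56.6 kPa

Boussinesq vertical stress below a point load on an elastic half-space:
Δσ_z = 3P/(2πz²) · [1 + (r/z)²]^(−5/2)
r/z = 1.1/3.3 = 0.33333; [1+(r/z)²]^(−5/2) = 0.76843.
Δσ_z = 3×1680/(2π×3.3²) × 0.76843 = 73.658 × 0.76843 = 56.6 kPa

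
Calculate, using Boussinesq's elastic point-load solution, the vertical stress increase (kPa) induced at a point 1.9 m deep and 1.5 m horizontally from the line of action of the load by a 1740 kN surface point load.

Δσ_z ≈ 68.6 kPa

Boussinesq vertical stress below a point load on an elastic half-space:
Δσ_z = 3P/(2πz²) · [1 + (r/z)²]^(−5/2)
r/z = 1.5/1.9 = 0.78947; [1+(r/z)²]^(−5/2) = 0.29787.
Δσ_z = 3×1740/(2π×1.9²) × 0.29787 = 230.14 × 0.29787 = 68.55 kPa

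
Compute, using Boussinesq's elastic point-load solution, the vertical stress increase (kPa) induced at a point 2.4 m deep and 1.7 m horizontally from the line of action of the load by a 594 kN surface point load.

Boussinesq vertical stress below a point load on an elastic half-space:
Δσ_z = 3P/(2πz²) · [1 + (r/z)²]^(−5/2)
r/z = 1.7/2.4 = 0.70833; [1+(r/z)²]^(−5/2) = 0.36184.
Δσ_z = 3×594/(2π×2.4²) × 0.36184 = 49.239 × 0.36184 = 17.82 kPa

Δσ_z ≈ 17.8 kPa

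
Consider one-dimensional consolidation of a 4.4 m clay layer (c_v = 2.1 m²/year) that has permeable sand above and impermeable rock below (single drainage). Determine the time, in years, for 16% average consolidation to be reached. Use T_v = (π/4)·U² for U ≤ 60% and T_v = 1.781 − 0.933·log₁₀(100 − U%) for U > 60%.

t ≈ 0.185 years

Drainage path length: H_d = H = 4.4 m (single drainage).
U ≤ 60%: T_v = (π/4)·U² = (π/4)×0.16² = 0.020106.
t = T_v·H_d²/c_v = 0.020106×4.4²/2.1 = 0.1854 years.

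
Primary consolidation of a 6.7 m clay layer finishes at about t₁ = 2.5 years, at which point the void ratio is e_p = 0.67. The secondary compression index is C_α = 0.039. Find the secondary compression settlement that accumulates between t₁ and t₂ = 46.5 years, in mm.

Secondary compression: S_s = C_α·H/(1+e_p)·log₁₀(t₂/t₁)
S_s = 0.039×6.7/(1+0.67)×log₁₀(46.5/2.5)
    = 0.1565 × 1.27 = 0.1986 m

S_s ≈ 199 mm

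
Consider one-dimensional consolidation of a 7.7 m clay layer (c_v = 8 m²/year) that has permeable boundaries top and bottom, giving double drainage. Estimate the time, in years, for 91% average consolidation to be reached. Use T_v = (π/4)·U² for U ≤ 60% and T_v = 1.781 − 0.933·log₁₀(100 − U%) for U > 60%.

Drainage path length: H_d = H/2 = 3.85 m (double drainage).
U > 60%: T_v = 1.781 − 0.933·log₁₀(100 − 91) = 0.89069.
t = T_v·H_d²/c_v = 0.89069×3.85²/8 = 1.65 years.

t ≈ 1.65 years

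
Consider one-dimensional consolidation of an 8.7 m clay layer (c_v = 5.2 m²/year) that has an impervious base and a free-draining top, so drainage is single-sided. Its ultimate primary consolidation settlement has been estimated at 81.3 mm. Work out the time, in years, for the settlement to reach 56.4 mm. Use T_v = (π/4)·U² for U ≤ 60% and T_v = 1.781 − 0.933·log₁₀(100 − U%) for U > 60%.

t ≈ 5.74 years

Drainage path length: H_d = H = 8.7 m (single drainage).
U = S(t)/S_ult = 56.4/81.3 = 0.6937.
U > 60%: T_v = 1.781 − 0.933·log₁₀(100 − 69.373) = 0.39446.
t = T_v·H_d²/c_v = 0.39446×8.7²/5.2 = 5.742 years.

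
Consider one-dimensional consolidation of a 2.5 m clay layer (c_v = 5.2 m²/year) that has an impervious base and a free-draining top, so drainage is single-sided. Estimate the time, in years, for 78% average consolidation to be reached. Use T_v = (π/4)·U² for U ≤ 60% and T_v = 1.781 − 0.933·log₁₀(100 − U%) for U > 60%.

Drainage path length: H_d = H = 2.5 m (single drainage).
U > 60%: T_v = 1.781 − 0.933·log₁₀(100 − 78) = 0.52852.
t = T_v·H_d²/c_v = 0.52852×2.5²/5.2 = 0.6352 years.

t ≈ 0.635 years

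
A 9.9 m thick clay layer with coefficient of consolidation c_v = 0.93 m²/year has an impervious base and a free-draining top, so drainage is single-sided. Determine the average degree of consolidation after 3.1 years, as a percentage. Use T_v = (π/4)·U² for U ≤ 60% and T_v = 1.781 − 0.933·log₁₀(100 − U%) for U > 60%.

U ≈ 19.4 %

Drainage path length: H_d = H = 9.9 m (single drainage).
T_v = c_v·t/H_d² = 0.93×3.1/9.9² = 0.029415.
T_v = 0.029415 corresponds to the U ≤ 60% branch:
U = √(4T_v/π) = 0.1935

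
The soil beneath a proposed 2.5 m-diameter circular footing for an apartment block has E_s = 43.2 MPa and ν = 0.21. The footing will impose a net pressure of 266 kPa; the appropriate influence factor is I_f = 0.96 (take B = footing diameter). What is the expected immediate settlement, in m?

S_e ≈ 0.0141 m

Immediate (elastic) settlement: S_e = q·B·(1−ν²)/E_s · I_f.
E_s = 43.2 MPa = 43200 kPa.
S_e = 266 × 2.5 × (1 − 0.21²) / 43200 × 0.96
    = 266 × 2.5 × 0.9559 / 43200 × 0.96
    = 0.01413 m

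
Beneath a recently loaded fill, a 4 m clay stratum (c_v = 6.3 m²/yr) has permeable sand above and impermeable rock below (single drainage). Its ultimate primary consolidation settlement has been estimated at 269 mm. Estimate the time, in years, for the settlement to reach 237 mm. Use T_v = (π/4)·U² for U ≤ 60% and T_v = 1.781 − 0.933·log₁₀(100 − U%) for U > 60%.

Drainage path length: H_d = H = 4 m (single drainage).
U = S(t)/S_ult = 237/269 = 0.881.
U > 60%: T_v = 1.781 − 0.933·log₁₀(100 − 88.104) = 0.77765.
t = T_v·H_d²/c_v = 0.77765×4²/6.3 = 1.975 years.

t ≈ 1.97 years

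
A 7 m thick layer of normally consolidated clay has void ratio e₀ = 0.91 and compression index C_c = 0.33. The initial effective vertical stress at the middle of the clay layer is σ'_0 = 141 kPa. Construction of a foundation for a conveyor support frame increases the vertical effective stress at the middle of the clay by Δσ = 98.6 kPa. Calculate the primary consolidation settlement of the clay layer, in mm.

Final effective stress: σ'_f = σ'_0 + Δσ = 141 + 98.6 = 239.6 kPa.
Normally consolidated clay, so the full stress increment lies on the virgin compression line:
S_c = C_c·H/(1+e₀)·log₁₀(σ'_f/σ'_0) = 0.33×7/(1+0.91)×log₁₀(239.6/141)
    = 1.2094 × 0.23027 = 0.2785 m

S_c ≈ 278 mm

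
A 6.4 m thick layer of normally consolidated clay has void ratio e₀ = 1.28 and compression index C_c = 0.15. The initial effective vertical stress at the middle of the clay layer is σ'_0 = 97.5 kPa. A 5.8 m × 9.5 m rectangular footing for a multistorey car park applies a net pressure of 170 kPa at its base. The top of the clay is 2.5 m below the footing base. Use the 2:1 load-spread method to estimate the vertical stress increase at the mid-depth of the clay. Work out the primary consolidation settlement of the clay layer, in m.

Mid-depth of clay below the footing base: z = 2.5 + 6.4/2 = 5.7 m.
Stress increase at mid-clay by the 2:1 spreading method:
Δσ = qBL/((B+z)(L+z)) = 170×5.8×9.5/((5.8+5.7)(9.5+5.7)) = 53.587 kPa
Final effective stress: σ'_f = σ'_0 + Δσ = 97.5 + 53.587 = 151.09 kPa.
Normally consolidated clay, so the full stress increment lies on the virgin compression line:
S_c = C_c·H/(1+e₀)·log₁₀(σ'_f/σ'_0) = 0.15×6.4/(1+1.28)×log₁₀(151.09/97.5)
    = 0.42105 × 0.19023 = 0.0801 m

S_c ≈ 0.0801 m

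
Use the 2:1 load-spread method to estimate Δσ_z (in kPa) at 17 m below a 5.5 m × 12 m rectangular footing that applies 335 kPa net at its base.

Δσ_z ≈ 33.9 kPa

By the 2:1 method the load spreads at 1 horizontal : 2 vertical, so at depth z the loaded area has grown by z in each plan dimension:
Δσ = qBL/((B+z)(L+z)) = 335×5.5×12/((5.5+17)(12+17)) = 33.885 kPa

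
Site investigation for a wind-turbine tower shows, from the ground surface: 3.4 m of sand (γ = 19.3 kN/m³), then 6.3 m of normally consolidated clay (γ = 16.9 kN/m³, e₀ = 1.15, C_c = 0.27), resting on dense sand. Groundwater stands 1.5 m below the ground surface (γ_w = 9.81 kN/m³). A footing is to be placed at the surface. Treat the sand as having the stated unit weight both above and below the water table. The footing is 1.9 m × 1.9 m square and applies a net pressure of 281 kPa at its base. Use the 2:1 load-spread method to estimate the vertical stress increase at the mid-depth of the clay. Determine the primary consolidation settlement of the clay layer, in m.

S_c ≈ 0.0641 m

Mid-depth of clay below the ground surface: z = 3.4 + 6.3/2 = 6.55 m.
Total vertical stress at mid-clay: σ_v = 19.3×3.4 + 16.9×3.15 = 118.85 kPa.
Pore pressure: u = 9.81×(6.55 − 1.5) = 49.541 kPa.
Initial effective stress: σ'_0 = σ_v − u = 118.85 − 49.541 = 69.309 kPa.
Stress increase at mid-clay by the 2:1 spreading method:
Δσ = qBL/((B+z)(L+z)) = 281×1.9×1.9/((1.9+6.55)(1.9+6.55)) = 14.207 kPa
Final effective stress: σ'_f = σ'_0 + Δσ = 69.309 + 14.207 = 83.516 kPa.
Normally consolidated clay, so the full stress increment lies on the virgin compression line:
S_c = C_c·H/(1+e₀)·log₁₀(σ'_f/σ'_0) = 0.27×6.3/(1+1.15)×log₁₀(83.516/69.309)
    = 0.79116 × 0.08098 = 0.06407 m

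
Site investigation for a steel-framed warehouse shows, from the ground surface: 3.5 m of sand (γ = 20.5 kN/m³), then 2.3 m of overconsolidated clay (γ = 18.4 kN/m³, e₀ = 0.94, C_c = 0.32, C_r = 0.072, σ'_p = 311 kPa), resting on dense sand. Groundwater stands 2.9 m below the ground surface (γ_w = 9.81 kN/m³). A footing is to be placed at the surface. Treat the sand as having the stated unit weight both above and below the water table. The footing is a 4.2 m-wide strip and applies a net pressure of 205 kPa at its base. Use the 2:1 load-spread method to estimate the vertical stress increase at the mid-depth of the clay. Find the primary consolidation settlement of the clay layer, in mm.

S_c ≈ 30.6 mm

Mid-depth of clay below the ground surface: z = 3.5 + 2.3/2 = 4.65 m.
Total vertical stress at mid-clay: σ_v = 20.5×3.5 + 18.4×1.15 = 92.91 kPa.
Pore pressure: u = 9.81×(4.65 − 2.9) = 17.168 kPa.
Initial effective stress: σ'_0 = σ_v − u = 92.91 − 17.168 = 75.742 kPa.
Stress increase at mid-clay by the 2:1 spreading method:
Δσ = qB/(B+z) = 205×4.2/(4.2+4.65) = 97.288 kPa
Final effective stress: σ'_f = 75.742 + 97.288 = 173.03 kPa.
σ'_f = 173.03 ≤ σ'_p = 311 kPa, so the clay remains overconsolidated and only the recompression index applies:
S_c = C_r·H/(1+e₀)·log₁₀(σ'_f/σ'_0) = 0.072×2.3/1.94×log₁₀(173.03/75.742)
    = 0.085363 × 0.35878 = 0.03063 m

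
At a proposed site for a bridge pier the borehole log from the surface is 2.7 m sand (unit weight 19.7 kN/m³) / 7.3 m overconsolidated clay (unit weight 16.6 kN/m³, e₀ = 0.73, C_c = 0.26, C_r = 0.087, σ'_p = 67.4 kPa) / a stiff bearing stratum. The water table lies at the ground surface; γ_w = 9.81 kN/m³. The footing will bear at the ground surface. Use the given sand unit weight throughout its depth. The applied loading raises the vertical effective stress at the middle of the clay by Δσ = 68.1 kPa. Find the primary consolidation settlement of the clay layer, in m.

S_c ≈ 0.316 m

Mid-depth of clay below the ground surface: z = 2.7 + 7.3/2 = 6.35 m.
Total vertical stress at mid-clay: σ_v = 19.7×2.7 + 16.6×3.65 = 113.78 kPa.
Pore pressure: u = 9.81×(6.35 − 0) = 62.294 kPa.
Initial effective stress: σ'_0 = σ_v − u = 113.78 − 62.294 = 51.486 kPa.
Final effective stress: σ'_f = 51.486 + 68.1 = 119.59 kPa.
σ'_f = 119.59 > σ'_p = 67.4 kPa, so the stress path crosses the preconsolidation pressure — recompression up to σ'_p, then virgin compression beyond:
S_c = H/(1+e₀)·[C_r·log₁₀(σ'_p/σ'_0) + C_c·log₁₀(σ'_f/σ'_p)]
    = 7.3/1.73 × [0.087×log₁₀(67.4/51.486) + 0.26×log₁₀(119.59/67.4)]
    = 4.2197 × [0.010176 + 0.064749] = 0.3162 m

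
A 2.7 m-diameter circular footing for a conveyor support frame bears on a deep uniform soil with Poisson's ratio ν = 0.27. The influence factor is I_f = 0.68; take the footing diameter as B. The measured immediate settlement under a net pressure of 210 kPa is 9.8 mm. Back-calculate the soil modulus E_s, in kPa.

E_s ≈ 36500 kPa

S_e = q·B·(1−ν²)/E_s · I_f  ⇒  E_s = q·B·(1−ν²)·I_f / S_e.
E_s = 210 × 2.7 × 0.9271 × 0.68 / 0.0098 = 36470 kPa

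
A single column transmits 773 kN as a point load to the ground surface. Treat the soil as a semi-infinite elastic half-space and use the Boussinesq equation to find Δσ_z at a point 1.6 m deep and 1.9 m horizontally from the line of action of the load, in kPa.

Δσ_z ≈ 16 kPa

Boussinesq vertical stress below a point load on an elastic half-space:
Δσ_z = 3P/(2πz²) · [1 + (r/z)²]^(−5/2)
r/z = 1.9/1.6 = 1.1875; [1+(r/z)²]^(−5/2) = 0.11089.
Δσ_z = 3×773/(2π×1.6²) × 0.11089 = 144.17 × 0.11089 = 15.99 kPa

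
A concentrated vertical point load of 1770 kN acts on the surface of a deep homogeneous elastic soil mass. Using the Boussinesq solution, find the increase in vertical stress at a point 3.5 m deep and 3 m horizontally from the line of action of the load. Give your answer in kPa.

Δσ_z ≈ 17.4 kPa

Boussinesq vertical stress below a point load on an elastic half-space:
Δσ_z = 3P/(2πz²) · [1 + (r/z)²]^(−5/2)
r/z = 3/3.5 = 0.85714; [1+(r/z)²]^(−5/2) = 0.25231.
Δσ_z = 3×1770/(2π×3.5²) × 0.25231 = 68.989 × 0.25231 = 17.41 kPa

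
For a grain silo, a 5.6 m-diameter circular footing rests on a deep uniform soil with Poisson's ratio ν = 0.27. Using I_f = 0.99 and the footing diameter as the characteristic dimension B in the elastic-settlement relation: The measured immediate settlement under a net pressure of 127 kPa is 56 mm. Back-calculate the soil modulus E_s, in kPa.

E_s ≈ 11700 kPa

S_e = q·B·(1−ν²)/E_s · I_f  ⇒  E_s = q·B·(1−ν²)·I_f / S_e.
E_s = 127 × 5.6 × 0.9271 × 0.99 / 0.056 = 11660 kPa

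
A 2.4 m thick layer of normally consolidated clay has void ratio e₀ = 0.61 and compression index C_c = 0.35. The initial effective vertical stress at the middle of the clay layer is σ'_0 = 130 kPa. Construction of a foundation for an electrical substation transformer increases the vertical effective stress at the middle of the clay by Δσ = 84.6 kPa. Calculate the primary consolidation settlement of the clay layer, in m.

Final effective stress: σ'_f = σ'_0 + Δσ = 130 + 84.6 = 214.6 kPa.
Normally consolidated clay, so the full stress increment lies on the virgin compression line:
S_c = C_c·H/(1+e₀)·log₁₀(σ'_f/σ'_0) = 0.35×2.4/(1+0.61)×log₁₀(214.6/130)
    = 0.52174 × 0.21769 = 0.1136 m

S_c ≈ 0.114 m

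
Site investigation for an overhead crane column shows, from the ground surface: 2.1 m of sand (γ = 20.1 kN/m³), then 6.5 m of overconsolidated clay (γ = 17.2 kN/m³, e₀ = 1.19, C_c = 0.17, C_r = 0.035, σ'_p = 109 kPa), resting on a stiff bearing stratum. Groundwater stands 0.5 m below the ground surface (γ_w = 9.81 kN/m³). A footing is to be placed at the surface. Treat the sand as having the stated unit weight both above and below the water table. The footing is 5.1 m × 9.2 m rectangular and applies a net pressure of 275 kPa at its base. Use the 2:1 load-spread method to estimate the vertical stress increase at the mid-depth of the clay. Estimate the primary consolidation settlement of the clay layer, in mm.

Mid-depth of clay below the ground surface: z = 2.1 + 6.5/2 = 5.35 m.
Total vertical stress at mid-clay: σ_v = 20.1×2.1 + 17.2×3.25 = 98.11 kPa.
Pore pressure: u = 9.81×(5.35 − 0.5) = 47.578 kPa.
Initial effective stress: σ'_0 = σ_v − u = 98.11 − 47.578 = 50.532 kPa.
Stress increase at mid-clay by the 2:1 spreading method:
Δσ = qBL/((B+z)(L+z)) = 275×5.1×9.2/((5.1+5.35)(9.2+5.35)) = 84.862 kPa
Final effective stress: σ'_f = 50.532 + 84.862 = 135.39 kPa.
σ'_f = 135.39 > σ'_p = 109 kPa, so the stress path crosses the preconsolidation pressure — recompression up to σ'_p, then virgin compression beyond:
S_c = H/(1+e₀)·[C_r·log₁₀(σ'_p/σ'_0) + C_c·log₁₀(σ'_f/σ'_p)]
    = 6.5/2.19 × [0.035×log₁₀(109/50.532) + 0.17×log₁₀(135.39/109)]
    = 2.968 × [0.011685 + 0.016007] = 0.08219 m

S_c ≈ 82.2 mm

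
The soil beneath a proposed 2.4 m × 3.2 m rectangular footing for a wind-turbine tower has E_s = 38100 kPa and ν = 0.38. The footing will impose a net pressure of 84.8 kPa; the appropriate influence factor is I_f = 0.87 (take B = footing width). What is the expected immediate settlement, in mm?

Immediate (elastic) settlement: S_e = q·B·(1−ν²)/E_s · I_f.
S_e = 84.8 × 2.4 × (1 − 0.38²) / 38100 × 0.87
    = 84.8 × 2.4 × 0.8556 / 38100 × 0.87
    = 0.003976 m = 3.976 mm

S_e ≈ 3.98 mm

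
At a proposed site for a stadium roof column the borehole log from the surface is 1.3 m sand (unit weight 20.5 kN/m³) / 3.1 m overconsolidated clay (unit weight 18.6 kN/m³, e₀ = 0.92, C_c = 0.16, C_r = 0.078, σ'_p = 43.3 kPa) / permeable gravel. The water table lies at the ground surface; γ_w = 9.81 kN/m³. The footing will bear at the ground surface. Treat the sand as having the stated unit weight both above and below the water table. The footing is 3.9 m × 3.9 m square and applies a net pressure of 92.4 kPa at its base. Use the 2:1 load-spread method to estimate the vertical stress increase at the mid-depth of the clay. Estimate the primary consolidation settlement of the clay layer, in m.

Mid-depth of clay below the ground surface: z = 1.3 + 3.1/2 = 2.85 m.
Total vertical stress at mid-clay: σ_v = 20.5×1.3 + 18.6×1.55 = 55.48 kPa.
Pore pressure: u = 9.81×(2.85 − 0) = 27.959 kPa.
Initial effective stress: σ'_0 = σ_v − u = 55.48 − 27.959 = 27.521 kPa.
Stress increase at mid-clay by the 2:1 spreading method:
Δσ = qBL/((B+z)(L+z)) = 92.4×3.9×3.9/((3.9+2.85)(3.9+2.85)) = 30.846 kPa
Final effective stress: σ'_f = 27.521 + 30.846 = 58.367 kPa.
σ'_f = 58.367 > σ'_p = 43.3 kPa, so the stress path crosses the preconsolidation pressure — recompression up to σ'_p, then virgin compression beyond:
S_c = H/(1+e₀)·[C_r·log₁₀(σ'_p/σ'_0) + C_c·log₁₀(σ'_f/σ'_p)]
    = 3.1/1.92 × [0.078×log₁₀(43.3/27.521) + 0.16×log₁₀(58.367/43.3)]
    = 1.6146 × [0.015352 + 0.020749] = 0.05829 m

S_c ≈ 0.0583 m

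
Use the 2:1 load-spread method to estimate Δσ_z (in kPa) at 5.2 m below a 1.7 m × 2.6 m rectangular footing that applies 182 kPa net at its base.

Δσ_z ≈ 14.9 kPa

By the 2:1 method the load spreads at 1 horizontal : 2 vertical, so at depth z the loaded area has grown by z in each plan dimension:
Δσ = qBL/((B+z)(L+z)) = 182×1.7×2.6/((1.7+5.2)(2.6+5.2)) = 14.947 kPa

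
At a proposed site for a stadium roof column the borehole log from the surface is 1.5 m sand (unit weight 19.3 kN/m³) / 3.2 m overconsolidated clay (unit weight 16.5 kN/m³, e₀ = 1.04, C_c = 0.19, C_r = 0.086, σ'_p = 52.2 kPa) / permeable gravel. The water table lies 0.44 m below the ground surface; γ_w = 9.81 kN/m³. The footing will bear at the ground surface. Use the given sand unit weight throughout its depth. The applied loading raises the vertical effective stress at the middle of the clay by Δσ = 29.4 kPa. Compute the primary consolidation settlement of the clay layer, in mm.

Mid-depth of clay below the ground surface: z = 1.5 + 3.2/2 = 3.1 m.
Total vertical stress at mid-clay: σ_v = 19.3×1.5 + 16.5×1.6 = 55.35 kPa.
Pore pressure: u = 9.81×(3.1 − 0.44) = 26.095 kPa.
Initial effective stress: σ'_0 = σ_v − u = 55.35 − 26.095 = 29.255 kPa.
Final effective stress: σ'_f = 29.255 + 29.4 = 58.655 kPa.
σ'_f = 58.655 > σ'_p = 52.2 kPa, so the stress path crosses the preconsolidation pressure — recompression up to σ'_p, then virgin compression beyond:
S_c = H/(1+e₀)·[C_r·log₁₀(σ'_p/σ'_0) + C_c·log₁₀(σ'_f/σ'_p)]
    = 3.2/2.04 × [0.086×log₁₀(52.2/29.255) + 0.19×log₁₀(58.655/52.2)]
    = 1.5686 × [0.021626 + 0.0096206] = 0.04901 m

S_c ≈ 49 mm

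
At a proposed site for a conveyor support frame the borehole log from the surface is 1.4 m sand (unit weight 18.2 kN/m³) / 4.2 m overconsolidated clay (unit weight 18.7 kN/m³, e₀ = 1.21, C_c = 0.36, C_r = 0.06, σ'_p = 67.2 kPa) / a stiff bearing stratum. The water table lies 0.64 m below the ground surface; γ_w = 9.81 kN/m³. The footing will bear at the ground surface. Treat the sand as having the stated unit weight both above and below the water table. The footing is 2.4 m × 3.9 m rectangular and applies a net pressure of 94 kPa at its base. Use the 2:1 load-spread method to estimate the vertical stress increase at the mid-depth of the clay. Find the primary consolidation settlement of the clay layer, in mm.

Mid-depth of clay below the ground surface: z = 1.4 + 4.2/2 = 3.5 m.
Total vertical stress at mid-clay: σ_v = 18.2×1.4 + 18.7×2.1 = 64.75 kPa.
Pore pressure: u = 9.81×(3.5 − 0.64) = 28.057 kPa.
Initial effective stress: σ'_0 = σ_v − u = 64.75 − 28.057 = 36.693 kPa.
Stress increase at mid-clay by the 2:1 spreading method:
Δσ = qBL/((B+z)(L+z)) = 94×2.4×3.9/((2.4+3.5)(3.9+3.5)) = 20.152 kPa
Final effective stress: σ'_f = 36.693 + 20.152 = 56.845 kPa.
σ'_f = 56.845 ≤ σ'_p = 67.2 kPa, so the clay remains overconsolidated and only the recompression index applies:
S_c = C_r·H/(1+e₀)·log₁₀(σ'_f/σ'_0) = 0.06×4.2/2.21×log₁₀(56.845/36.693)
    = 0.11403 × 0.19011 = 0.02168 m

S_c ≈ 21.7 mm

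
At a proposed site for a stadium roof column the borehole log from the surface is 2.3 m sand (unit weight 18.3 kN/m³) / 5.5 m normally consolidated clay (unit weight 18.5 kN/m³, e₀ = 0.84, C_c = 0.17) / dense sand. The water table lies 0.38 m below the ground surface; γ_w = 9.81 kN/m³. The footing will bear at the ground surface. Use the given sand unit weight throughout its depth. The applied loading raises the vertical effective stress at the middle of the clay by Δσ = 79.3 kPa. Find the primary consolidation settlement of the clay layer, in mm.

Mid-depth of clay below the ground surface: z = 2.3 + 5.5/2 = 5.05 m.
Total vertical stress at mid-clay: σ_v = 18.3×2.3 + 18.5×2.75 = 92.965 kPa.
Pore pressure: u = 9.81×(5.05 − 0.38) = 45.813 kPa.
Initial effective stress: σ'_0 = σ_v − u = 92.965 − 45.813 = 47.152 kPa.
Final effective stress: σ'_f = σ'_0 + Δσ = 47.152 + 79.3 = 126.45 kPa.
Normally consolidated clay, so the full stress increment lies on the virgin compression line:
S_c = C_c·H/(1+e₀)·log₁₀(σ'_f/σ'_0) = 0.17×5.5/(1+0.84)×log₁₀(126.45/47.152)
    = 0.50815 × 0.42842 = 0.2177 m

S_c ≈ 218 mm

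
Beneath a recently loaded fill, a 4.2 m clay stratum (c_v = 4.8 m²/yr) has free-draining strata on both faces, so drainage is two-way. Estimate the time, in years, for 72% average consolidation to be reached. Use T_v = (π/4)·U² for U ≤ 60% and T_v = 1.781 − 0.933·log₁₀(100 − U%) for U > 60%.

Drainage path length: H_d = H/2 = 2.1 m (double drainage).
U > 60%: T_v = 1.781 − 0.933·log₁₀(100 − 72) = 0.4308.
t = T_v·H_d²/c_v = 0.4308×2.1²/4.8 = 0.3958 years.

t ≈ 0.396 years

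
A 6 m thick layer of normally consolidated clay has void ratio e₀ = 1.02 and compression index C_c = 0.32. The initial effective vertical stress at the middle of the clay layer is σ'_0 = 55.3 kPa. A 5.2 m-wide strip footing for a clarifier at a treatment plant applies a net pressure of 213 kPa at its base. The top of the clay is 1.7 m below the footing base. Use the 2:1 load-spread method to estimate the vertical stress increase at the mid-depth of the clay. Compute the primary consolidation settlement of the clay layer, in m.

Mid-depth of clay below the footing base: z = 1.7 + 6/2 = 4.7 m.
Stress increase at mid-clay by the 2:1 spreading method:
Δσ = qB/(B+z) = 213×5.2/(5.2+4.7) = 111.88 kPa
Final effective stress: σ'_f = σ'_0 + Δσ = 55.3 + 111.88 = 167.18 kPa.
Normally consolidated clay, so the full stress increment lies on the virgin compression line:
S_c = C_c·H/(1+e₀)·log₁₀(σ'_f/σ'_0) = 0.32×6/(1+1.02)×log₁₀(167.18/55.3)
    = 0.9505 × 0.48046 = 0.4567 m

S_c ≈ 0.457 m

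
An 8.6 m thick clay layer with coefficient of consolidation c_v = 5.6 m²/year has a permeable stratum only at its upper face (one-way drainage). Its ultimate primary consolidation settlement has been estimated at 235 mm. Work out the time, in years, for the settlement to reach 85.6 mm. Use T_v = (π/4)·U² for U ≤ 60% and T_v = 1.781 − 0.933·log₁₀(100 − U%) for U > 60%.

t ≈ 1.38 years

Drainage path length: H_d = H = 8.6 m (single drainage).
U = S(t)/S_ult = 85.6/235 = 0.3643.
U ≤ 60%: T_v = (π/4)·U² = (π/4)×0.36426² = 0.10421.
t = T_v·H_d²/c_v = 0.10421×8.6²/5.6 = 1.376 years.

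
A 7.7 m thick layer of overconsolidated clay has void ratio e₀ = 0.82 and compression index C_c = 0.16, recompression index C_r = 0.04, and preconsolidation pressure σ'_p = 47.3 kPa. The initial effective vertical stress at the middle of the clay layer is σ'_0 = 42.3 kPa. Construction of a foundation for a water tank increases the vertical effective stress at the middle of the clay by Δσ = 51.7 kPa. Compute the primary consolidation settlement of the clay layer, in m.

Final effective stress: σ'_f = 42.3 + 51.7 = 94 kPa.
σ'_f = 94 > σ'_p = 47.3 kPa, so the stress path crosses the preconsolidation pressure — recompression up to σ'_p, then virgin compression beyond:
S_c = H/(1+e₀)·[C_r·log₁₀(σ'_p/σ'_0) + C_c·log₁₀(σ'_f/σ'_p)]
    = 7.7/1.82 × [0.04×log₁₀(47.3/42.3) + 0.16×log₁₀(94/47.3)]
    = 4.2308 × [0.0019408 + 0.047723] = 0.2101 m

S_c ≈ 0.21 m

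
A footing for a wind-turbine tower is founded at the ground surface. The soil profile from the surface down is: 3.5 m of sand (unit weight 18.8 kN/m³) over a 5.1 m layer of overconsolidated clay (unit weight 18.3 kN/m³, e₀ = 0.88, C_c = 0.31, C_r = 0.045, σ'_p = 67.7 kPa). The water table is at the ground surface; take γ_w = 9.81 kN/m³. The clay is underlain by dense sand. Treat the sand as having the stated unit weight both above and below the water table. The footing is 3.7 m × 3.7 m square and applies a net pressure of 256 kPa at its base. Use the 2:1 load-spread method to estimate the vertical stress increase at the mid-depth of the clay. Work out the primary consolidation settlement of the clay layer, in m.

Mid-depth of clay below the ground surface: z = 3.5 + 5.1/2 = 6.05 m.
Total vertical stress at mid-clay: σ_v = 18.8×3.5 + 18.3×2.55 = 112.47 kPa.
Pore pressure: u = 9.81×(6.05 − 0) = 59.351 kPa.
Initial effective stress: σ'_0 = σ_v − u = 112.47 − 59.351 = 53.119 kPa.
Stress increase at mid-clay by the 2:1 spreading method:
Δσ = qBL/((B+z)(L+z)) = 256×3.7×3.7/((3.7+6.05)(3.7+6.05)) = 36.867 kPa
Final effective stress: σ'_f = 53.119 + 36.867 = 89.986 kPa.
σ'_f = 89.986 > σ'_p = 67.7 kPa, so the stress path crosses the preconsolidation pressure — recompression up to σ'_p, then virgin compression beyond:
S_c = H/(1+e₀)·[C_r·log₁₀(σ'_p/σ'_0) + C_c·log₁₀(σ'_f/σ'_p)]
    = 5.1/1.88 × [0.045×log₁₀(67.7/53.119) + 0.31×log₁₀(89.986/67.7)]
    = 2.7128 × [0.0047402 + 0.038312] = 0.1168 m

S_c ≈ 0.117 m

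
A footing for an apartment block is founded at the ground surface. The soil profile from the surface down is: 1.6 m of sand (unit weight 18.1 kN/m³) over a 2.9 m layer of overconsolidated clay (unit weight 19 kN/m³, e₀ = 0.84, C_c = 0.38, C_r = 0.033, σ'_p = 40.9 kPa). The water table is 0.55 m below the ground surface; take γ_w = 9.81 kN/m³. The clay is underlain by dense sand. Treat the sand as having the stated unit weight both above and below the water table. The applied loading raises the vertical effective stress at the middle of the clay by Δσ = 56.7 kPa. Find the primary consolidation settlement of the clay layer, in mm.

S_c ≈ 207 mm

Mid-depth of clay below the ground surface: z = 1.6 + 2.9/2 = 3.05 m.
Total vertical stress at mid-clay: σ_v = 18.1×1.6 + 19×1.45 = 56.51 kPa.
Pore pressure: u = 9.81×(3.05 − 0.55) = 24.525 kPa.
Initial effective stress: σ'_0 = σ_v − u = 56.51 − 24.525 = 31.985 kPa.
Final effective stress: σ'_f = 31.985 + 56.7 = 88.685 kPa.
σ'_f = 88.685 > σ'_p = 40.9 kPa, so the stress path crosses the preconsolidation pressure — recompression up to σ'_p, then virgin compression beyond:
S_c = H/(1+e₀)·[C_r·log₁₀(σ'_p/σ'_0) + C_c·log₁₀(σ'_f/σ'_p)]
    = 2.9/1.84 × [0.033×log₁₀(40.9/31.985) + 0.38×log₁₀(88.685/40.9)]
    = 1.5761 × [0.0035236 + 0.12773] = 0.2069 m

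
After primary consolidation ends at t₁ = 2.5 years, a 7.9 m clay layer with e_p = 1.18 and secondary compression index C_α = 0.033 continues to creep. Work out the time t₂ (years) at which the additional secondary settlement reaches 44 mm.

S_s = C_α·H/(1+e_p)·log₁₀(t₂/t₁) ⇒ log₁₀(t₂/t₁) = S_s·(1+e_p)/(C_α·H).
log₁₀(t₂/t₁) = 0.044 × (1+1.18) / (0.033×7.9) = 0.3679
t₂ = t₁ × 10^0.3679 = 2.5 × 2.333 = 5.833 years

t₂ ≈ 5.83 years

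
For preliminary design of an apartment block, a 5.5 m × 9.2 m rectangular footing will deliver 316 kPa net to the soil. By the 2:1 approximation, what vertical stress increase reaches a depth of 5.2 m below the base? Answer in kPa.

By the 2:1 method the load spreads at 1 horizontal : 2 vertical, so at depth z the loaded area has grown by z in each plan dimension:
Δσ = qBL/((B+z)(L+z)) = 316×5.5×9.2/((5.5+5.2)(9.2+5.2)) = 103.77 kPa

Δσ_z ≈ 104 kPa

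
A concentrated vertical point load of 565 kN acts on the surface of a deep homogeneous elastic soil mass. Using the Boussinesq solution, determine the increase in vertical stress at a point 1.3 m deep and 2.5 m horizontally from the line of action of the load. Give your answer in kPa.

Δσ_z ≈ 3.34 kPa

Boussinesq vertical stress below a point load on an elastic half-space:
Δσ_z = 3P/(2πz²) · [1 + (r/z)²]^(−5/2)
r/z = 2.5/1.3 = 1.9231; [1+(r/z)²]^(−5/2) = 0.020901.
Δσ_z = 3×565/(2π×1.3²) × 0.020901 = 159.63 × 0.020901 = 3.336 kPa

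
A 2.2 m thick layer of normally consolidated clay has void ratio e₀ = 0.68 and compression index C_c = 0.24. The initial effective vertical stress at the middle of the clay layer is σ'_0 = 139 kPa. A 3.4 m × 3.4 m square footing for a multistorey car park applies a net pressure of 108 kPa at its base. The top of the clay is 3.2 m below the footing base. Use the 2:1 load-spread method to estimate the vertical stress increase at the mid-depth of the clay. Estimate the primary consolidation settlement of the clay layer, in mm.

S_c ≈ 19.3 mm

Mid-depth of clay below the footing base: z = 3.2 + 2.2/2 = 4.3 m.
Stress increase at mid-clay by the 2:1 spreading method:
Δσ = qBL/((B+z)(L+z)) = 108×3.4×3.4/((3.4+4.3)(3.4+4.3)) = 21.057 kPa
Final effective stress: σ'_f = σ'_0 + Δσ = 139 + 21.057 = 160.06 kPa.
Normally consolidated clay, so the full stress increment lies on the virgin compression line:
S_c = C_c·H/(1+e₀)·log₁₀(σ'_f/σ'_0) = 0.24×2.2/(1+0.68)×log₁₀(160.06/139)
    = 0.31429 × 0.061268 = 0.01926 m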